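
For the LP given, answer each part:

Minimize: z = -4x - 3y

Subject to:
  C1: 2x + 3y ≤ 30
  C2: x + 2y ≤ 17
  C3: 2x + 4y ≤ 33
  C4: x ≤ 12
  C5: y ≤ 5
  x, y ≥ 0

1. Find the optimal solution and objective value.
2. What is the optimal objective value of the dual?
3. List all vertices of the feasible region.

1. x = 12, y = 2, z = -54
2. -54 (by strong duality, equal to the primal optimum)
3. (0, 0), (12, 0), (12, 2), (10.5, 3), (6.5, 5), (0, 5)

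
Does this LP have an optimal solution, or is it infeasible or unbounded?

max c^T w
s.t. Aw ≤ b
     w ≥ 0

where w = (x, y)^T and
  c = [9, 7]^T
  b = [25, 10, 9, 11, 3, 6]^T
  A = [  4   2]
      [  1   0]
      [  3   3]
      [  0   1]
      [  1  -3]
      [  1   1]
The point (3, 0) satisfies every constraint, so the LP is feasible; the constraints give x ≤ 10 and y ≤ 11, which with x, y ≥ 0 keep the feasible region inside a bounded box. A feasible, bounded LP attains a finite optimum at a vertex.

Feasible with finite optimum z* = 27 at (3, 0).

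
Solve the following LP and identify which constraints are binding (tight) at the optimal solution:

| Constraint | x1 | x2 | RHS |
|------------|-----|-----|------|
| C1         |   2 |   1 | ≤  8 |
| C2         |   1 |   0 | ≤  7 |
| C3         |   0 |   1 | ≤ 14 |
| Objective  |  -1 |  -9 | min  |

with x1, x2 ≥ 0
Optimal: x1 = 0, x2 = 8
Binding: C1, x1 ≥ 0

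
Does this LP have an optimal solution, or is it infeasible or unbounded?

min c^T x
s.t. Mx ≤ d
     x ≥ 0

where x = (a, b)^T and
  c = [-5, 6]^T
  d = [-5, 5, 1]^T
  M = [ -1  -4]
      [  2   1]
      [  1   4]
One constraint requires a + 4b ≤ 1, while the constraint -a - 4b ≤ -5 is equivalent to a + 4b ≥ 5. Together they would need 5 ≤ a + 4b ≤ 1, which is impossible since 5 > 1. No point satisfies all constraints.

The feasible region is empty; the LP is infeasible.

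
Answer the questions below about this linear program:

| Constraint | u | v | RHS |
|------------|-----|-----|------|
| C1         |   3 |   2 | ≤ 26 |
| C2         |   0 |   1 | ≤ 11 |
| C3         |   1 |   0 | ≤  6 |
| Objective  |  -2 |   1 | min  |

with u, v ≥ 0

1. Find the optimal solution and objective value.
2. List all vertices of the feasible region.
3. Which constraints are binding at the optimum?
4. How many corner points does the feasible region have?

1. u = 6, v = 0, z = -12
2. (0, 0), (6, 0), (6, 4), (1.333, 11), (0, 11)
3. C3, v ≥ 0
4. 5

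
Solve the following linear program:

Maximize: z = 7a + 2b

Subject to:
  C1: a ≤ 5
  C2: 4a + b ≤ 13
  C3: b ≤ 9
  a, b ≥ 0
Each vertex is the intersection of two constraint boundaries that also satisfies all remaining constraints:
  a = 0 and b = 0 → (0, 0)
  4a + b = 13 and b = 0 → (3.25, 0)
  4a + b = 13 and b = 9 → (1, 9)
  b = 9 and a = 0 → (0, 9)

Evaluating z = 7a + 2b at each vertex:
  (0, 0): z = 0
  (3.25, 0): z = 22.75
  (1, 9): z = 25
  (0, 9): z = 18

The maximum is at (1, 9) with z = 25.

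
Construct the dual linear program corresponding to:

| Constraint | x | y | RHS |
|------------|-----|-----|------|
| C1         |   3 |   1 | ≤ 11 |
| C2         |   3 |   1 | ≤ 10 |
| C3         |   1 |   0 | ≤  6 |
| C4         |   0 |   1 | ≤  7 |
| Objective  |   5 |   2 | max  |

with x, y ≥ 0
Minimize: z = 11y1 + 10y2 + 6y3 + 7y4

Subject to:
  C1: -3y1 - 3y2 - y3 ≤ -5
  C2: -y1 - y2 - y4 ≤ -2
  y1, y2, y3, y4 ≥ 0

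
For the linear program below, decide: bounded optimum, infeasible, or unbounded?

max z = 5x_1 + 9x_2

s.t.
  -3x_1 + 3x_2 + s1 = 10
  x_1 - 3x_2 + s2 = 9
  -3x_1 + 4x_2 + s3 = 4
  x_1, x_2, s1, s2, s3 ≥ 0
Feasible point: (0, 0) satisfies every constraint, so the LP is feasible.
Direction d = (3, 1): for each constraint row a, a·d ≤ 0 —
  (-3)(3) + (3)(1) = -6 ≤ 0
  (1)(3) + (-3)(1) = 0 ≤ 0
  (-3)(3) + (4)(1) = -5 ≤ 0
and d ≥ 0, so (0, 0) + t·d stays feasible for every t ≥ 0. Along this ray z = 5x_1 + 9x_2 changes by 24 per unit t, so z → +∞.

Unbounded — the objective can increase without bound over the feasible region.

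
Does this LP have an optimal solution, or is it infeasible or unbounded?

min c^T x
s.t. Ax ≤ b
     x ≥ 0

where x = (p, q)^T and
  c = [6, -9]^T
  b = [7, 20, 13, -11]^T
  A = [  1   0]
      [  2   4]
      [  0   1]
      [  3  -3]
The point (0, 5) satisfies every constraint, so the LP is feasible; the constraints give p ≤ 7 and q ≤ 13, which with p, q ≥ 0 keep the feasible region inside a bounded box. A feasible, bounded LP attains a finite optimum at a vertex.

Bounded optimum: z* = -45 at (0, 5).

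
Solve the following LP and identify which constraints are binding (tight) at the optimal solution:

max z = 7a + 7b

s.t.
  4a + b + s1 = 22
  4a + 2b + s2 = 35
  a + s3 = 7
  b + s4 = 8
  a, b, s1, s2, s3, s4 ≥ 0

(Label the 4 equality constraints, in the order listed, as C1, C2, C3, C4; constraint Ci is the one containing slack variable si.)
Optimal: a = 3.5, b = 8
Slack at optimum:
  C1: slack = 0 (binding)
  C2: slack = 5
  C3: slack = 3.5
  C4: slack = 0 (binding)
  a ≥ 0: a = 3.5
  b ≥ 0: b = 8
Binding constraints: C1, C4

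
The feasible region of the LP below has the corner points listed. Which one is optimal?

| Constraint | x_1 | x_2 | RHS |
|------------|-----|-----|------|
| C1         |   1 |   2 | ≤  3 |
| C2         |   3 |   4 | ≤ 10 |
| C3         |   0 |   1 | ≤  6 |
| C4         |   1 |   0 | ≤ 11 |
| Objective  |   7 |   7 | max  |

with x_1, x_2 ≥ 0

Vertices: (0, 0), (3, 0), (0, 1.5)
Evaluating z = 7x_1 + 7x_2 at each vertex:
  (0, 0): z = 0
  (3, 0): z = 21
  (0, 1.5): z = 10.5

The largest value is z = 21, attained at (3, 0).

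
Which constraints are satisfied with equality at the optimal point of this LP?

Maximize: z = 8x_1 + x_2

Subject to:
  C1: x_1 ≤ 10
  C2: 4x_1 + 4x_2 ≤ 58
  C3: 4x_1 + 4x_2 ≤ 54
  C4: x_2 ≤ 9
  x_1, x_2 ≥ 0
Optimal: x_1 = 10, x_2 = 3.5
Slack at optimum:
  C1: slack = 0 (binding)
  C2: slack = 4
  C3: slack = 0 (binding)
  C4: slack = 5.5
  x_1 ≥ 0: x_1 = 10
  x_2 ≥ 0: x_2 = 3.5
Binding constraints: C1, C3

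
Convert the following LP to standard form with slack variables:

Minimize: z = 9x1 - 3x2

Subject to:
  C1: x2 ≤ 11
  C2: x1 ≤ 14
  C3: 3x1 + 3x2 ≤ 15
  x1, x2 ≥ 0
min z = 9x1 - 3x2

s.t.
  x2 + s1 = 11
  x1 + s2 = 14
  3x1 + 3x2 + s3 = 15
  x1, x2, s1, s2, s3 ≥ 0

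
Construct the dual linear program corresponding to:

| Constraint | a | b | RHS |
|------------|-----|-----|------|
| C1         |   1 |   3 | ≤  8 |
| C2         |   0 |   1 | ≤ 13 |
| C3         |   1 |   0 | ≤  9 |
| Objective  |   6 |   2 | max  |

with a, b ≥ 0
Minimize: z = 8y1 + 13y2 + 9y3

Subject to:
  C1: -y1 - y3 ≤ -6
  C2: -3y1 - y2 ≤ -2
  y1, y2, y3 ≥ 0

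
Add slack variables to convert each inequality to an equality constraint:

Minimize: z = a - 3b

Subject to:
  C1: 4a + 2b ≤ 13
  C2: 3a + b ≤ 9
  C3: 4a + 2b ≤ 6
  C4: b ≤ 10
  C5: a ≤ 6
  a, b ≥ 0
min z = a - 3b

s.t.
  4a + 2b + s1 = 13
  3a + b + s2 = 9
  4a + 2b + s3 = 6
  b + s4 = 10
  a + s5 = 6
  a, b, s1, s2, s3, s4, s5 ≥ 0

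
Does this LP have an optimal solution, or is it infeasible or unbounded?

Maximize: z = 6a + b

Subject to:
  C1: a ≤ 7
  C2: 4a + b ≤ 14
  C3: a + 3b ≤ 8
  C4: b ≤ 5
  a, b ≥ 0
The point (3.5, 0) satisfies every constraint, so the LP is feasible; the constraints give a ≤ 7 and b ≤ 5, which with a, b ≥ 0 keep the feasible region inside a bounded box. A feasible, bounded LP attains a finite optimum at a vertex.

Evaluating z = 6a + b at each vertex:
  (0, 0): z = 0
  (3.5, 0): z = 21
  (3.091, 1.636): z = 20.18
  (0, 2.667): z = 2.667

The LP has an optimal solution: (3.5, 0) with z = 21.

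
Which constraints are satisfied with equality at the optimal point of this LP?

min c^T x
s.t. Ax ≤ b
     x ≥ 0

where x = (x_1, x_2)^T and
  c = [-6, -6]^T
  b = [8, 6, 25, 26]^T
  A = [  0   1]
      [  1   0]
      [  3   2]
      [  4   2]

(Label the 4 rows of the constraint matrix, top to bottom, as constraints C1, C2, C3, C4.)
Optimal: x_1 = 2.5, x_2 = 8
Slack at optimum:
  C1: slack = 0 (binding)
  C2: slack = 3.5
  C3: slack = 1.5
  C4: slack = 0 (binding)
  x_1 ≥ 0: x_1 = 2.5
  x_2 ≥ 0: x_2 = 8
Binding constraints: C1, C4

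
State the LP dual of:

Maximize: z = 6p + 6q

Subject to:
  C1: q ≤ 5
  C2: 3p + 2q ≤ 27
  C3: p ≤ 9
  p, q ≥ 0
Minimize: z = 5y1 + 27y2 + 9y3

Subject to:
  C1: -3y2 - y3 ≤ -6
  C2: -y1 - 2y2 ≤ -6
  y1, y2, y3 ≥ 0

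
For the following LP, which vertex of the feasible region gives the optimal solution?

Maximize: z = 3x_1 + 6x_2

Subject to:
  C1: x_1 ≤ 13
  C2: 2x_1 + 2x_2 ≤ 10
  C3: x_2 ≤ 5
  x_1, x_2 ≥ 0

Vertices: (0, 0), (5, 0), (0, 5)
(0, 5) with z = 30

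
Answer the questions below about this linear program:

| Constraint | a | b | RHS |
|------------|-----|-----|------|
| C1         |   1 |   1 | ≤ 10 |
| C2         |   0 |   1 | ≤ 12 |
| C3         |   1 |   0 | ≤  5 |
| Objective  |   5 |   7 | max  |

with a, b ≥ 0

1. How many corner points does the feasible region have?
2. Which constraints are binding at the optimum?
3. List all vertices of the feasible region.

1. 4
2. C1, a ≥ 0
3. (0, 0), (5, 0), (5, 5), (0, 10)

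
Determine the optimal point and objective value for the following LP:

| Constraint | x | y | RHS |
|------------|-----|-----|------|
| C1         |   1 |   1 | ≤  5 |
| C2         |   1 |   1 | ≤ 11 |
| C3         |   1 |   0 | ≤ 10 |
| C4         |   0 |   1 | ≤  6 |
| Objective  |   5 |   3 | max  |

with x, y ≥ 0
x = 5, y = 0, z = 25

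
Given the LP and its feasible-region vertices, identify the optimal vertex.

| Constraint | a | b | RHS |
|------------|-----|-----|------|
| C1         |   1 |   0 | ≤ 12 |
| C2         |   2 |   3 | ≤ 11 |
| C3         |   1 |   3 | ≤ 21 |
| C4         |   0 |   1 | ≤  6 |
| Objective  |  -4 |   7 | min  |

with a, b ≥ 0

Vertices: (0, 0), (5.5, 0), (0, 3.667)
Evaluating z = -4a + 7b at each vertex:
  (0, 0): z = 0
  (5.5, 0): z = -22
  (0, 3.667): z = 25.67

The smallest value is z = -22, attained at (5.5, 0).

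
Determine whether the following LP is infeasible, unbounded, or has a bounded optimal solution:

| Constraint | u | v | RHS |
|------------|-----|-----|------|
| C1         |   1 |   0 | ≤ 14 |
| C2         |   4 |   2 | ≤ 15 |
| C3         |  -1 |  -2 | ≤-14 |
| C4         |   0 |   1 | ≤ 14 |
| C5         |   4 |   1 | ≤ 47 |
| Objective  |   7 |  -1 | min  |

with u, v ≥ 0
The point (0, 7.5) satisfies every constraint, so the LP is feasible; the constraints give u ≤ 14 and v ≤ 14, which with u, v ≥ 0 keep the feasible region inside a bounded box. A feasible, bounded LP attains a finite optimum at a vertex.

Feasible with finite optimum z* = -7.5 at (0, 7.5).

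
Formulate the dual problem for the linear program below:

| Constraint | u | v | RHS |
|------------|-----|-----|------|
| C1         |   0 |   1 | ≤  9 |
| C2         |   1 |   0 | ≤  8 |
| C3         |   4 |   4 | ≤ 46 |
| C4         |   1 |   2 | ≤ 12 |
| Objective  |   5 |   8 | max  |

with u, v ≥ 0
Minimize: z = 9y1 + 8y2 + 46y3 + 12y4

Subject to:
  C1: -y2 - 4y3 - y4 ≤ -5
  C2: -y1 - 4y3 - 2y4 ≤ -8
  y1, y2, y3, y4 ≥ 0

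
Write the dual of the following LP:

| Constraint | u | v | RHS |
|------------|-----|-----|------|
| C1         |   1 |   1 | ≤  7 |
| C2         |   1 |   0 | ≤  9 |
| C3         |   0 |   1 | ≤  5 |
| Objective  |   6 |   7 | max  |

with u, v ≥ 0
Minimize: z = 7y1 + 9y2 + 5y3

Subject to:
  C1: -y1 - y2 ≤ -6
  C2: -y1 - y3 ≤ -7
  y1, y2, y3 ≥ 0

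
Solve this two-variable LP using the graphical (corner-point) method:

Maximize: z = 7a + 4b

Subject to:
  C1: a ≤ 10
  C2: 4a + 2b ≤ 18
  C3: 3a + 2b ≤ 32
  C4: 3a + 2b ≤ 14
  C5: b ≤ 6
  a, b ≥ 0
Each vertex is the intersection of two constraint boundaries that also satisfies all remaining constraints:
  a = 0 and b = 0 → (0, 0)
  4a + 2b = 18 and b = 0 → (4.5, 0)
  4a + 2b = 18 and 3a + 2b = 14 → (4, 1)
  3a + 2b = 14 and b = 6 → (0.6667, 6)
  b = 6 and a = 0 → (0, 6)

Evaluating z = 7a + 4b at each vertex:
  (0, 0): z = 0
  (4.5, 0): z = 31.5
  (4, 1): z = 32
  (0.6667, 6): z = 28.67
  (0, 6): z = 24

The maximum is at (4, 1) with z = 32.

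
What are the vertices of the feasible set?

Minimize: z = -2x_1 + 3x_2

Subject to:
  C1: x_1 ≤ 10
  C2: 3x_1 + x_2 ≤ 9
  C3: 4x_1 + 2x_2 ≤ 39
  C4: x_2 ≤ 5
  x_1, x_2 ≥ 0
Each vertex is the intersection of two constraint boundaries that also satisfies all remaining constraints:
  x_1 = 0 and x_2 = 0 → (0, 0)
  3x_1 + x_2 = 9 and x_2 = 0 → (3, 0)
  3x_1 + x_2 = 9 and x_2 = 5 → (1.333, 5)
  x_2 = 5 and x_1 = 0 → (0, 5)

Vertices: (0, 0), (3, 0), (1.333, 5), (0, 5)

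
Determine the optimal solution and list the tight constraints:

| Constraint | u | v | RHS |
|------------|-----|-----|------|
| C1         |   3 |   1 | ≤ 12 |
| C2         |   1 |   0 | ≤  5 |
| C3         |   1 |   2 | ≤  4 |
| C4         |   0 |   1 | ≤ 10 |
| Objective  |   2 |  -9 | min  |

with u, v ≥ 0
Optimal: u = 0, v = 2
Slack at optimum:
  C1: slack = 10
  C2: slack = 5
  C3: slack = 0 (binding)
  C4: slack = 8
  u ≥ 0: u = 0 (binding)
  v ≥ 0: v = 2
Binding constraints: C3, u ≥ 0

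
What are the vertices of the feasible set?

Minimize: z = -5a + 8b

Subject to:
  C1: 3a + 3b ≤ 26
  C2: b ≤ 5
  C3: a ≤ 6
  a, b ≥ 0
Each vertex is the intersection of two constraint boundaries that also satisfies all remaining constraints:
  a = 0 and b = 0 → (0, 0)
  a = 6 and b = 0 → (6, 0)
  3a + 3b = 26 and a = 6 → (6, 2.667)
  3a + 3b = 26 and b = 5 → (3.667, 5)
  b = 5 and a = 0 → (0, 5)

Vertices: (0, 0), (6, 0), (6, 2.667), (3.667, 5), (0, 5)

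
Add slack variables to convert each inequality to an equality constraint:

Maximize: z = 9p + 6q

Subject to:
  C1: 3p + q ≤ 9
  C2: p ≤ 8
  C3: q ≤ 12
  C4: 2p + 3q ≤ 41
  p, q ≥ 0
max z = 9p + 6q

s.t.
  3p + q + s1 = 9
  p + s2 = 8
  q + s3 = 12
  2p + 3q + s4 = 41
  p, q, s1, s2, s3, s4 ≥ 0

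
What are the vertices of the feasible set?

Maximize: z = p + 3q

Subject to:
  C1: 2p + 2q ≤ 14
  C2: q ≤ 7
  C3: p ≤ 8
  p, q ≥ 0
Each vertex is the intersection of two constraint boundaries that also satisfies all remaining constraints:
  p = 0 and q = 0 → (0, 0)
  2p + 2q = 14 and q = 0 → (7, 0)
  2p + 2q = 14 and q = 7 → (0, 7)

Vertices: (0, 0), (7, 0), (0, 7)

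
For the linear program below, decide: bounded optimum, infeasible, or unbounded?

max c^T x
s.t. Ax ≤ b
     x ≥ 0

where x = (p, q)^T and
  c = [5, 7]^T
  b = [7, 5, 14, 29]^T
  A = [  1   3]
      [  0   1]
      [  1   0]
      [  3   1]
The point (7, 0) satisfies every constraint, so the LP is feasible; the constraints give p ≤ 14 and q ≤ 5, which with p, q ≥ 0 keep the feasible region inside a bounded box. A feasible, bounded LP attains a finite optimum at a vertex.

Evaluating z = 5p + 7q at each vertex:
  (0, 0): z = 0
  (7, 0): z = 35
  (0, 2.333): z = 16.33

The LP has an optimal solution: (7, 0) with z = 35.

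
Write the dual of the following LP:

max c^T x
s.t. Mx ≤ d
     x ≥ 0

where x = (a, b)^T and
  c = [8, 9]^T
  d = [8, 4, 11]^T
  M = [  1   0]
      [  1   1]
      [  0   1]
Minimize: z = 8y1 + 4y2 + 11y3

Subject to:
  C1: -y1 - y2 ≤ -8
  C2: -y2 - y3 ≤ -9
  y1, y2, y3 ≥ 0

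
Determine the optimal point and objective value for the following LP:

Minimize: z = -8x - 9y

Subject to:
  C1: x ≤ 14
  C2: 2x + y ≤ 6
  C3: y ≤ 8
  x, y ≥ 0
x = 0, y = 6, z = -54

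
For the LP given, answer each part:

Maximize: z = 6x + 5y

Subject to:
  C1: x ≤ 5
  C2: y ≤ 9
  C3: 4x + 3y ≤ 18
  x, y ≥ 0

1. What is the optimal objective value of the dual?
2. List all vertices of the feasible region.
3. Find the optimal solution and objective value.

1. 30 (by strong duality, equal to the primal optimum)
2. (0, 0), (4.5, 0), (0, 6)
3. x = 0, y = 6, z = 30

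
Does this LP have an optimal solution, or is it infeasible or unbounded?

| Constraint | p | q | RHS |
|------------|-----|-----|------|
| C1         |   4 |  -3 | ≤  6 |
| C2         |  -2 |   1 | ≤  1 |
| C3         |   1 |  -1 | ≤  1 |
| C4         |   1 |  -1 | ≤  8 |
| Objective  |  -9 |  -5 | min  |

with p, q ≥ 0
Feasible point: (0, 0) satisfies every constraint, so the LP is feasible.
Direction d = (3, 4): for each constraint row a, a·d ≤ 0 —
  (4)(3) + (-3)(4) = 0 ≤ 0
  (-2)(3) + (1)(4) = -2 ≤ 0
  (1)(3) + (-1)(4) = -1 ≤ 0
  (1)(3) + (-1)(4) = -1 ≤ 0
and d ≥ 0, so (0, 0) + t·d stays feasible for every t ≥ 0. Along this ray z = -9p - 5q changes by -47 per unit t, so z → −∞.

The LP is unbounded; z can be made arbitrarily small.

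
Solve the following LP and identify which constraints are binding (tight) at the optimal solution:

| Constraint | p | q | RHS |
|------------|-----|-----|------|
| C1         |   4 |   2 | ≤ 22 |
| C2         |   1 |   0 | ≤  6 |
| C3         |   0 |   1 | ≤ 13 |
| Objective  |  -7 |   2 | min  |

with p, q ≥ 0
Optimal: p = 5.5, q = 0
Binding: C1, q ≥ 0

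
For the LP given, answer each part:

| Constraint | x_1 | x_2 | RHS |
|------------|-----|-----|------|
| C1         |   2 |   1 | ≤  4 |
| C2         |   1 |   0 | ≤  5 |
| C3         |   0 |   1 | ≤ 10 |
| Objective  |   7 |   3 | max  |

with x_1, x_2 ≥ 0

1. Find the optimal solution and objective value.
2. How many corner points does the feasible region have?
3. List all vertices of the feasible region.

1. x_1 = 2, x_2 = 0, z = 14
2. 3
3. (0, 0), (2, 0), (0, 4)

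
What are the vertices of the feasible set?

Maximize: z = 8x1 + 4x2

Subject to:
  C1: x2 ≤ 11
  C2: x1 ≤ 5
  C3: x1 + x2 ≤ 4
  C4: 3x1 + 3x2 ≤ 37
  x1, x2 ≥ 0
Each vertex is the intersection of two constraint boundaries that also satisfies all remaining constraints:
  x1 = 0 and x2 = 0 → (0, 0)
  x1 + x2 = 4 and x2 = 0 → (4, 0)
  x1 + x2 = 4 and x1 = 0 → (0, 4)

Vertices: (0, 0), (4, 0), (0, 4)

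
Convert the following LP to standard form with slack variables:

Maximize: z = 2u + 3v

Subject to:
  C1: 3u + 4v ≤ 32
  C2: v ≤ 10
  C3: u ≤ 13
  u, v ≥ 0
max z = 2u + 3v

s.t.
  3u + 4v + s1 = 32
  v + s2 = 10
  u + s3 = 13
  u, v, s1, s2, s3 ≥ 0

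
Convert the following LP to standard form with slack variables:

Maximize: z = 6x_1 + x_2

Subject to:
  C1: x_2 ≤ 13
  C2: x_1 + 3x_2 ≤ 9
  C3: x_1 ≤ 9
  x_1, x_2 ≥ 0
max z = 6x_1 + x_2

s.t.
  x_2 + s1 = 13
  x_1 + 3x_2 + s2 = 9
  x_1 + s3 = 9
  x_1, x_2, s1, s2, s3 ≥ 0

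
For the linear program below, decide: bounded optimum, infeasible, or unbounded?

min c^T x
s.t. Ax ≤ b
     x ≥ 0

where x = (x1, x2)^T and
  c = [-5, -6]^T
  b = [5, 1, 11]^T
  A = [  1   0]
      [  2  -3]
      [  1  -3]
Feasible point: (0, 0) satisfies every constraint, so the LP is feasible.
Direction d = (0, 1): for each constraint row a, a·d ≤ 0 —
  (1)(0) + (0)(1) = 0 ≤ 0
  (2)(0) + (-3)(1) = -3 ≤ 0
  (1)(0) + (-3)(1) = -3 ≤ 0
and d ≥ 0, so (0, 0) + t·d stays feasible for every t ≥ 0. Along this ray z = -5x1 - 6x2 changes by -6 per unit t, so z → −∞.

The LP is unbounded; z can be made arbitrarily small.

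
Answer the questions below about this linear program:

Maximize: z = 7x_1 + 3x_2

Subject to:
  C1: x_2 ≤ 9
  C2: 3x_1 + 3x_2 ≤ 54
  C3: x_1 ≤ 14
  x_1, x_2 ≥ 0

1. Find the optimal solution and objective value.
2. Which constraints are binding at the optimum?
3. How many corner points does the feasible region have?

1. x_1 = 14, x_2 = 4, z = 110
2. C2, C3
3. 5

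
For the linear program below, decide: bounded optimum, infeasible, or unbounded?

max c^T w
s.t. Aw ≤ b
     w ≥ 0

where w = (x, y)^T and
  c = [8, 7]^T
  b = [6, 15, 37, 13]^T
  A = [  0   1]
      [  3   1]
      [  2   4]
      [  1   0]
The point (3, 6) satisfies every constraint, so the LP is feasible; the constraints give x ≤ 13 and y ≤ 6, which with x, y ≥ 0 keep the feasible region inside a bounded box. A feasible, bounded LP attains a finite optimum at a vertex.

Evaluating z = 8x + 7y at each vertex:
  (0, 0): z = 0
  (5, 0): z = 40
  (3, 6): z = 66
  (0, 6): z = 42

Bounded optimum: z* = 66 at (3, 6).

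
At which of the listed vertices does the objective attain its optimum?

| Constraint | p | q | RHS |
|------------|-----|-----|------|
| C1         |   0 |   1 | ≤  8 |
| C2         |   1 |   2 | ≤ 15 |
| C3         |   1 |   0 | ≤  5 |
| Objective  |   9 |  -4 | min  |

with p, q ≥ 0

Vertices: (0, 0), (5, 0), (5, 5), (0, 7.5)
Evaluating z = 9p - 4q at each vertex:
  (0, 0): z = 0
  (5, 0): z = 45
  (5, 5): z = 25
  (0, 7.5): z = -30

The smallest value is z = -30, attained at (0, 7.5).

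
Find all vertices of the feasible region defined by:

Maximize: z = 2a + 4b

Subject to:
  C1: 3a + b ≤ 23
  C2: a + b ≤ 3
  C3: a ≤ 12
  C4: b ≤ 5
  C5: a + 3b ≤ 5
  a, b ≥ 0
Each vertex is the intersection of two constraint boundaries that also satisfies all remaining constraints:
  a = 0 and b = 0 → (0, 0)
  a + b = 3 and b = 0 → (3, 0)
  a + b = 3 and a + 3b = 5 → (2, 1)
  a + 3b = 5 and a = 0 → (0, 1.667)

Vertices: (0, 0), (3, 0), (2, 1), (0, 1.667)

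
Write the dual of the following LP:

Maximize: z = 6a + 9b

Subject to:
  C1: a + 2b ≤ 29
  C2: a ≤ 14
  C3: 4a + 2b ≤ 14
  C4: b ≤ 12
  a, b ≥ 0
Minimize: z = 29y1 + 14y2 + 14y3 + 12y4

Subject to:
  C1: -y1 - y2 - 4y3 ≤ -6
  C2: -2y1 - 2y3 - y4 ≤ -9
  y1, y2, y3, y4 ≥ 0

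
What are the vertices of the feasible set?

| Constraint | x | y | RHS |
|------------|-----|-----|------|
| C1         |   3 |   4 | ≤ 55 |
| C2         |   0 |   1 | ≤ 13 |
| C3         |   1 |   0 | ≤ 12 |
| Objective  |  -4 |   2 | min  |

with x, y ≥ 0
Each vertex is the intersection of two constraint boundaries that also satisfies all remaining constraints:
  x = 0 and y = 0 → (0, 0)
  x = 12 and y = 0 → (12, 0)
  3x + 4y = 55 and x = 12 → (12, 4.75)
  3x + 4y = 55 and y = 13 → (1, 13)
  y = 13 and x = 0 → (0, 13)

Vertices: (0, 0), (12, 0), (12, 4.75), (1, 13), (0, 13)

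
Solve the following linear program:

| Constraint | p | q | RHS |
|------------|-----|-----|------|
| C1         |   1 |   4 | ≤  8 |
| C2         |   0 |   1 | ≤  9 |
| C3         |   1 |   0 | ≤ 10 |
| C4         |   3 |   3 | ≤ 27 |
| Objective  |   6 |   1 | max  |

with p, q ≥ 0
Each vertex is the intersection of two constraint boundaries that also satisfies all remaining constraints:
  p = 0 and q = 0 → (0, 0)
  p + 4q = 8 and q = 0 → (8, 0)
  p + 4q = 8 and p = 0 → (0, 2)

Evaluating z = 6p + q at each vertex:
  (0, 0): z = 0
  (8, 0): z = 48
  (0, 2): z = 2

The maximum is at (8, 0) with z = 48.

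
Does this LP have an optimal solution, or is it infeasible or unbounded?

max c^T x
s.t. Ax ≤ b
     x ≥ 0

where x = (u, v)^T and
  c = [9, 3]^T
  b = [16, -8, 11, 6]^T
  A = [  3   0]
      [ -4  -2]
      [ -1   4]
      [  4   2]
One constraint requires 4u + 2v ≤ 6, while the constraint -4u - 2v ≤ -8 is equivalent to 4u + 2v ≥ 8. Together they would need 8 ≤ 4u + 2v ≤ 6, which is impossible since 8 > 6. No point satisfies all constraints.

Infeasible: no point satisfies all constraints simultaneously.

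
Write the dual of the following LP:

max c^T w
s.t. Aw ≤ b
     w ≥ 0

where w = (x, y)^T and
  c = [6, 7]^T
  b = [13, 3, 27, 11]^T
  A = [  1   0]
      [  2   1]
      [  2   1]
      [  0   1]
Minimize: z = 13y1 + 3y2 + 27y3 + 11y4

Subject to:
  C1: -y1 - 2y2 - 2y3 ≤ -6
  C2: -y2 - y3 - y4 ≤ -7
  y1, y2, y3, y4 ≥ 0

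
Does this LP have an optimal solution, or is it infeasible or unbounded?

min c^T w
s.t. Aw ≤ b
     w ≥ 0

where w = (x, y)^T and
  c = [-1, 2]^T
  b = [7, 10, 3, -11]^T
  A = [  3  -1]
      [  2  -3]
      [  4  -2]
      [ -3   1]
One constraint requires 3x - y ≤ 7, while the constraint -3x + y ≤ -11 is equivalent to 3x - y ≥ 11. Together they would need 11 ≤ 3x - y ≤ 7, which is impossible since 11 > 7. No point satisfies all constraints.

Infeasible: no point satisfies all constraints simultaneously.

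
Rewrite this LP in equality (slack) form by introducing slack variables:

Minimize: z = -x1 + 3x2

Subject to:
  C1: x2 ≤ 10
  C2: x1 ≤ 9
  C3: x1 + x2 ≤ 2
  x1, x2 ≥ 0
min z = -x1 + 3x2

s.t.
  x2 + s1 = 10
  x1 + s2 = 9
  x1 + x2 + s3 = 2
  x1, x2, s1, s2, s3 ≥ 0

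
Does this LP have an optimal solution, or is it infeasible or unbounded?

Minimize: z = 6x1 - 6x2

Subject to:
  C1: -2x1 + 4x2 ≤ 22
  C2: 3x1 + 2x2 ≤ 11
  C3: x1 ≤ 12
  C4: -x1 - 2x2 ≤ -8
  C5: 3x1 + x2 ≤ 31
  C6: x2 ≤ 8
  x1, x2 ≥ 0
The point (0, 5.5) satisfies every constraint, so the LP is feasible; the constraints give x1 ≤ 12 and x2 ≤ 8, which with x1, x2 ≥ 0 keep the feasible region inside a bounded box. A feasible, bounded LP attains a finite optimum at a vertex.

Feasible with finite optimum z* = -33 at (0, 5.5).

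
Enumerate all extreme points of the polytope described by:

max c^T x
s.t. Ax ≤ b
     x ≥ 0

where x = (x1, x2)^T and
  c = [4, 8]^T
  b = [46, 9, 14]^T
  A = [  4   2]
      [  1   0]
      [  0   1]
Each vertex is the intersection of two constraint boundaries that also satisfies all remaining constraints:
  x1 = 0 and x2 = 0 → (0, 0)
  x1 = 9 and x2 = 0 → (9, 0)
  4x1 + 2x2 = 46 and x1 = 9 → (9, 5)
  4x1 + 2x2 = 46 and x2 = 14 → (4.5, 14)
  x2 = 14 and x1 = 0 → (0, 14)

Vertices: (0, 0), (9, 0), (9, 5), (4.5, 14), (0, 14)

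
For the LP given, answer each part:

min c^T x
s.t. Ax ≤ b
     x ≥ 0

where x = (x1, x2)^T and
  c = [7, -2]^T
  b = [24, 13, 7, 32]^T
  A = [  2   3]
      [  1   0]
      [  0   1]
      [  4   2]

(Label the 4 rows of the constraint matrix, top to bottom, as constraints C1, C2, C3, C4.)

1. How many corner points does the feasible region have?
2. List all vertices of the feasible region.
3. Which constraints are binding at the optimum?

1. 5
2. (0, 0), (8, 0), (6, 4), (1.5, 7), (0, 7)
3. C3, x1 ≥ 0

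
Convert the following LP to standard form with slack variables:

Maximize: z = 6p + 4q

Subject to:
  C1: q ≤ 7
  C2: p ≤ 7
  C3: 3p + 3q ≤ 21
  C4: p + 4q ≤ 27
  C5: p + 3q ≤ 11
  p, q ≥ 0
max z = 6p + 4q

s.t.
  q + s1 = 7
  p + s2 = 7
  3p + 3q + s3 = 21
  p + 4q + s4 = 27
  p + 3q + s5 = 11
  p, q, s1, s2, s3, s4, s5 ≥ 0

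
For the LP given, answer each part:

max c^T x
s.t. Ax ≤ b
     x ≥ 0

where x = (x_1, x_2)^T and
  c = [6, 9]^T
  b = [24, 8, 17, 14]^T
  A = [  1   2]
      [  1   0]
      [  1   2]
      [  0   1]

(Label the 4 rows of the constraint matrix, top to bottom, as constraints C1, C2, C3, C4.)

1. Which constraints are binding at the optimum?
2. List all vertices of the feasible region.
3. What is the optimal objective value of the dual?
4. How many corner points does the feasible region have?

1. C2, C3
2. (0, 0), (8, 0), (8, 4.5), (0, 8.5)
3. 88.5 (by strong duality, equal to the primal optimum)
4. 4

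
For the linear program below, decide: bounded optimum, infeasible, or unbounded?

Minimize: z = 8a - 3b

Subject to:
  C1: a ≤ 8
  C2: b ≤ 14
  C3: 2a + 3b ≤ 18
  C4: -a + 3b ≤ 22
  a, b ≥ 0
The point (0, 6) satisfies every constraint, so the LP is feasible; the constraints give a ≤ 8 and b ≤ 14, which with a, b ≥ 0 keep the feasible region inside a bounded box. A feasible, bounded LP attains a finite optimum at a vertex.

Evaluating z = 8a - 3b at each vertex:
  (0, 0): z = 0
  (8, 0): z = 64
  (8, 0.6667): z = 62
  (0, 6): z = -18

The LP has an optimal solution: (0, 6) with z = -18.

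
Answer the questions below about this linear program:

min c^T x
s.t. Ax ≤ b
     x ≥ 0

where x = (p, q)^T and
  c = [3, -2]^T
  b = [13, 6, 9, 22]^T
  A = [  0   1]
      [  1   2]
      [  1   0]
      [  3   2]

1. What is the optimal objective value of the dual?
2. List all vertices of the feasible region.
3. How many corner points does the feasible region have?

1. -6 (by strong duality, equal to the primal optimum)
2. (0, 0), (6, 0), (0, 3)
3. 3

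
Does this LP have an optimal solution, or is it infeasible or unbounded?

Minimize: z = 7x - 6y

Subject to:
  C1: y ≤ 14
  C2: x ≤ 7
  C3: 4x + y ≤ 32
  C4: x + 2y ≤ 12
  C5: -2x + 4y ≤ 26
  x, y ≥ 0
The point (0, 6) satisfies every constraint, so the LP is feasible; the constraints give x ≤ 7 and y ≤ 14, which with x, y ≥ 0 keep the feasible region inside a bounded box. A feasible, bounded LP attains a finite optimum at a vertex.

The LP has an optimal solution: (0, 6) with z = -36.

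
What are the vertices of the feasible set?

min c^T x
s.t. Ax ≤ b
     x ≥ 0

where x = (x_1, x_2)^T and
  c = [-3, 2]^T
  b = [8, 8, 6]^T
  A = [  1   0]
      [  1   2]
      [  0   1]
Each vertex is the intersection of two constraint boundaries that also satisfies all remaining constraints:
  x_1 = 0 and x_2 = 0 → (0, 0)
  x_1 = 8 and x_1 + 2x_2 = 8 → (8, 0)
  x_1 + 2x_2 = 8 and x_1 = 0 → (0, 4)

Vertices: (0, 0), (8, 0), (0, 4)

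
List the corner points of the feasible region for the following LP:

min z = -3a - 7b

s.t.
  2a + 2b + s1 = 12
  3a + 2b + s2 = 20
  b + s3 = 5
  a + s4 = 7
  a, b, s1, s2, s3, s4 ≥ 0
Each vertex is the intersection of two constraint boundaries that also satisfies all remaining constraints:
  a = 0 and b = 0 → (0, 0)
  2a + 2b = 12 and b = 0 → (6, 0)
  2a + 2b = 12 and b = 5 → (1, 5)
  b = 5 and a = 0 → (0, 5)

Vertices: (0, 0), (6, 0), (1, 5), (0, 5)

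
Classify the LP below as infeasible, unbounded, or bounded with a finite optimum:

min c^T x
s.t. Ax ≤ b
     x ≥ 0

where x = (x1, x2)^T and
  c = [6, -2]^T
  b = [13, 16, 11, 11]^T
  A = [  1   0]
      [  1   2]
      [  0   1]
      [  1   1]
The point (0, 8) satisfies every constraint, so the LP is feasible; the constraints give x1 ≤ 13 and x2 ≤ 11, which with x1, x2 ≥ 0 keep the feasible region inside a bounded box. A feasible, bounded LP attains a finite optimum at a vertex.

Evaluating z = 6x1 - 2x2 at each vertex:
  (0, 0): z = 0
  (11, 0): z = 66
  (6, 5): z = 26
  (0, 8): z = -16

The LP has an optimal solution: (0, 8) with z = -16.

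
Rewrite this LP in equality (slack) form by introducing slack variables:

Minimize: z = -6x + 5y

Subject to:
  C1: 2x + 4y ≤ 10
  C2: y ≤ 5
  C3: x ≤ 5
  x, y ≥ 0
min z = -6x + 5y

s.t.
  2x + 4y + s1 = 10
  y + s2 = 5
  x + s3 = 5
  x, y, s1, s2, s3 ≥ 0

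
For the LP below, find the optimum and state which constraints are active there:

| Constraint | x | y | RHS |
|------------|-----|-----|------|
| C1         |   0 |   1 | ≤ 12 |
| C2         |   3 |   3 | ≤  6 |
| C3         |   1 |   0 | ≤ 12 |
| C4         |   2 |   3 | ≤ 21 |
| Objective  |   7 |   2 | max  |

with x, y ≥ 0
Optimal: x = 2, y = 0
Slack at optimum:
  C1: slack = 12
  C2: slack = 0 (binding)
  C3: slack = 10
  C4: slack = 17
  x ≥ 0: x = 2
  y ≥ 0: y = 0 (binding)
Binding constraints: C2, y ≥ 0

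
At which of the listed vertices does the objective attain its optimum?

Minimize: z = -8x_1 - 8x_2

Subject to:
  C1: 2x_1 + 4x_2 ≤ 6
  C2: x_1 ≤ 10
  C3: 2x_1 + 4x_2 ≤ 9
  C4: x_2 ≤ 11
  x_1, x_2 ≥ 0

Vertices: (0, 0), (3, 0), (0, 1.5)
(3, 0) with z = -24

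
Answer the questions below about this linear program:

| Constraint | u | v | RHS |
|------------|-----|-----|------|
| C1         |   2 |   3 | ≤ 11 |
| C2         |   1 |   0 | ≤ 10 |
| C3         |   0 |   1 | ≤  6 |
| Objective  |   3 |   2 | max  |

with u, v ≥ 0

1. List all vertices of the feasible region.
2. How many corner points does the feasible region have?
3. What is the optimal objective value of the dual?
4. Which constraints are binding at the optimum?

1. (0, 0), (5.5, 0), (0, 3.667)
2. 3
3. 16.5 (by strong duality, equal to the primal optimum)
4. C1, v ≥ 0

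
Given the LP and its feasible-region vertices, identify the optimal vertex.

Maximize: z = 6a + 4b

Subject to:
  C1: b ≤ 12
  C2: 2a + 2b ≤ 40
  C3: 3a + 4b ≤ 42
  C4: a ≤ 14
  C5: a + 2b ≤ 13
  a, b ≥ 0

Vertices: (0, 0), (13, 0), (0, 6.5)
Evaluating z = 6a + 4b at each vertex:
  (0, 0): z = 0
  (13, 0): z = 78
  (0, 6.5): z = 26

The largest value is z = 78, attained at (13, 0).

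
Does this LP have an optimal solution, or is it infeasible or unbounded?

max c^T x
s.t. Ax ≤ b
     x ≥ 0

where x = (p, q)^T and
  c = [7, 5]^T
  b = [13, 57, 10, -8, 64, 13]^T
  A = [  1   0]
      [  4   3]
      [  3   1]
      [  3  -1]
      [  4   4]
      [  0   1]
The point (0, 10) satisfies every constraint, so the LP is feasible; the constraints give p ≤ 13 and q ≤ 13, which with p, q ≥ 0 keep the feasible region inside a bounded box. A feasible, bounded LP attains a finite optimum at a vertex.

Bounded optimum: z* = 50 at (0, 10).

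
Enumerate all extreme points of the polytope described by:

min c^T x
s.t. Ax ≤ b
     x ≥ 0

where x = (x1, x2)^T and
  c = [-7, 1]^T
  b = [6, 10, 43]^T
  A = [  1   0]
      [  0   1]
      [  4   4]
Each vertex is the intersection of two constraint boundaries that also satisfies all remaining constraints:
  x1 = 0 and x2 = 0 → (0, 0)
  x1 = 6 and x2 = 0 → (6, 0)
  x1 = 6 and 4x1 + 4x2 = 43 → (6, 4.75)
  x2 = 10 and 4x1 + 4x2 = 43 → (0.75, 10)
  x2 = 10 and x1 = 0 → (0, 10)

Vertices: (0, 0), (6, 0), (6, 4.75), (0.75, 10), (0, 10)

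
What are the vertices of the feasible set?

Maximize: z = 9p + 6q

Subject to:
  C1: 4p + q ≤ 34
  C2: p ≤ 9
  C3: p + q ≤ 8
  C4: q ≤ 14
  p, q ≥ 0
Each vertex is the intersection of two constraint boundaries that also satisfies all remaining constraints:
  p = 0 and q = 0 → (0, 0)
  p + q = 8 and q = 0 → (8, 0)
  p + q = 8 and p = 0 → (0, 8)

Vertices: (0, 0), (8, 0), (0, 8)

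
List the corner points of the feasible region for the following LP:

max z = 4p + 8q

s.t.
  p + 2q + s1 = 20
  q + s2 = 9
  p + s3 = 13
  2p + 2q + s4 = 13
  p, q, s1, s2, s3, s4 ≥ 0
Each vertex is the intersection of two constraint boundaries that also satisfies all remaining constraints:
  p = 0 and q = 0 → (0, 0)
  2p + 2q = 13 and q = 0 → (6.5, 0)
  2p + 2q = 13 and p = 0 → (0, 6.5)

Vertices: (0, 0), (6.5, 0), (0, 6.5)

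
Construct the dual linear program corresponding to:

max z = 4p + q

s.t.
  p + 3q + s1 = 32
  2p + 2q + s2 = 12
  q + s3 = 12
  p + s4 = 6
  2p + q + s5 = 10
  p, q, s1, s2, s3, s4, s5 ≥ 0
Minimize: z = 32y1 + 12y2 + 12y3 + 6y4 + 10y5

Subject to:
  C1: -y1 - 2y2 - y4 - 2y5 ≤ -4
  C2: -3y1 - 2y2 - y3 - y5 ≤ -1
  y1, y2, y3, y4, y5 ≥ 0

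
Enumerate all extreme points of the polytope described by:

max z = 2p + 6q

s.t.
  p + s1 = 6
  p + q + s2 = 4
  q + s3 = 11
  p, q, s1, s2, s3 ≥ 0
Each vertex is the intersection of two constraint boundaries that also satisfies all remaining constraints:
  p = 0 and q = 0 → (0, 0)
  p + q = 4 and q = 0 → (4, 0)
  p + q = 4 and p = 0 → (0, 4)

Vertices: (0, 0), (4, 0), (0, 4)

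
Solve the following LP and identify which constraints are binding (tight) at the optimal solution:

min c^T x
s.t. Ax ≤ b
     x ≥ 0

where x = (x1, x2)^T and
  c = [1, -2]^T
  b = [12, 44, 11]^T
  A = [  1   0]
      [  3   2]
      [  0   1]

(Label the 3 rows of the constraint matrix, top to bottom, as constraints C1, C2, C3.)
Optimal: x1 = 0, x2 = 11
Slack at optimum:
  C1: slack = 12
  C2: slack = 22
  C3: slack = 0 (binding)
  x1 ≥ 0: x1 = 0 (binding)
  x2 ≥ 0: x2 = 11
Binding constraints: C3, x1 ≥ 0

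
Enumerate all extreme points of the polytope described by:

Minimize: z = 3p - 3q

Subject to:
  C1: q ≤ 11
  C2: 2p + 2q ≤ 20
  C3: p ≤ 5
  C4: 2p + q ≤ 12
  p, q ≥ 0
Each vertex is the intersection of two constraint boundaries that also satisfies all remaining constraints:
  p = 0 and q = 0 → (0, 0)
  p = 5 and q = 0 → (5, 0)
  p = 5 and 2p + q = 12 → (5, 2)
  2p + 2q = 20 and 2p + q = 12 → (2, 8)
  2p + 2q = 20 and p = 0 → (0, 10)

Vertices: (0, 0), (5, 0), (5, 2), (2, 8), (0, 10)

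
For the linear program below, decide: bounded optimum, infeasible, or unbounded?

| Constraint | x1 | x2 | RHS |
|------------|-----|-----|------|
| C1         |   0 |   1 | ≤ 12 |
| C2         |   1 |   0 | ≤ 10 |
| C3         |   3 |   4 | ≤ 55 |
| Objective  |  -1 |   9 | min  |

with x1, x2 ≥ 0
The point (10, 0) satisfies every constraint, so the LP is feasible; the constraints give x1 ≤ 10 and x2 ≤ 12, which with x1, x2 ≥ 0 keep the feasible region inside a bounded box. A feasible, bounded LP attains a finite optimum at a vertex.

Bounded optimum: z* = -10 at (10, 0).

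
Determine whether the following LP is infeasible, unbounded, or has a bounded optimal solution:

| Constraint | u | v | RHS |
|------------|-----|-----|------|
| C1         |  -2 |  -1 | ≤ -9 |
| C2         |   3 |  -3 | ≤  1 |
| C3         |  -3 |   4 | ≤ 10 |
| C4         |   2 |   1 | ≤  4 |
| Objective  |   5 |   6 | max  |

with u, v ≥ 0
C4 requires 2u + v ≤ 4, while C1 (-2u - v ≤ -9) is equivalent to 2u + v ≥ 9. Together they would need 9 ≤ 2u + v ≤ 4, which is impossible since 9 > 4. No point satisfies all constraints.

Infeasible — the constraint set is empty.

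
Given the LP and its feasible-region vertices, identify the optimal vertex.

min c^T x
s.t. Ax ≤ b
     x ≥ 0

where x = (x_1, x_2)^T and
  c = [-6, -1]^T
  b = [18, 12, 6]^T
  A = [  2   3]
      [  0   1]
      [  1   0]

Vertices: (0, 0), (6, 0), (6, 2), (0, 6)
Evaluating z = -6x_1 - x_2 at each vertex:
  (0, 0): z = 0
  (6, 0): z = -36
  (6, 2): z = -38
  (0, 6): z = -6

The smallest value is z = -38, attained at (6, 2).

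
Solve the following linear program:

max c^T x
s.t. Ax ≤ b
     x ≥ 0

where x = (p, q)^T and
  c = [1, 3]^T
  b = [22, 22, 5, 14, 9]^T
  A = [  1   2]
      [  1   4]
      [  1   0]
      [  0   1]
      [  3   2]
Each vertex is the intersection of two constraint boundaries that also satisfies all remaining constraints:
  p = 0 and q = 0 → (0, 0)
  3p + 2q = 9 and q = 0 → (3, 0)
  3p + 2q = 9 and p = 0 → (0, 4.5)

Evaluating z = p + 3q at each vertex:
  (0, 0): z = 0
  (3, 0): z = 3
  (0, 4.5): z = 13.5

The maximum is at (0, 4.5) with z = 13.5.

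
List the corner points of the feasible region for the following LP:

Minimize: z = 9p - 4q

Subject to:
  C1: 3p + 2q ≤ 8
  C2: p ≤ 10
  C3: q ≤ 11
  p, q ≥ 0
Each vertex is the intersection of two constraint boundaries that also satisfies all remaining constraints:
  p = 0 and q = 0 → (0, 0)
  3p + 2q = 8 and q = 0 → (2.667, 0)
  3p + 2q = 8 and p = 0 → (0, 4)

Vertices: (0, 0), (2.667, 0), (0, 4)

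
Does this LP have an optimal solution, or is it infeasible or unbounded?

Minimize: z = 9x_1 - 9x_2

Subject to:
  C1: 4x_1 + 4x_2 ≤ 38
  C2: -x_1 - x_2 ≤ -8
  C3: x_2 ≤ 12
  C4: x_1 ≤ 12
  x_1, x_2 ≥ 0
The point (0, 9.5) satisfies every constraint, so the LP is feasible; the constraints give x_1 ≤ 12 and x_2 ≤ 12, which with x_1, x_2 ≥ 0 keep the feasible region inside a bounded box. A feasible, bounded LP attains a finite optimum at a vertex.

Bounded optimum: z* = -85.5 at (0, 9.5).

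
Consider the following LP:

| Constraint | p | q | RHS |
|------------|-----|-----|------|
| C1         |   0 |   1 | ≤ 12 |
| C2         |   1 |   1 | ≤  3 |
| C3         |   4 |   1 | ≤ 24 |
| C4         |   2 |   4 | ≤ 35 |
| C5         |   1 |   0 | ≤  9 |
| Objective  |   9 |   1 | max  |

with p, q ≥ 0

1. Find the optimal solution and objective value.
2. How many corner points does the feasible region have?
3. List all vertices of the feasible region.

1. p = 3, q = 0, z = 27
2. 3
3. (0, 0), (3, 0), (0, 3)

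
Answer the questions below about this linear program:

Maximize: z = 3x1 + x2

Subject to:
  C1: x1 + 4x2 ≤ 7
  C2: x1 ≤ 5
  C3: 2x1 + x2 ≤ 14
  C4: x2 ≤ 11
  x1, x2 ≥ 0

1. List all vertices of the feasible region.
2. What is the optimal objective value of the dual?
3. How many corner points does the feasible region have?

1. (0, 0), (5, 0), (5, 0.5), (0, 1.75)
2. 15.5 (by strong duality, equal to the primal optimum)
3. 4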